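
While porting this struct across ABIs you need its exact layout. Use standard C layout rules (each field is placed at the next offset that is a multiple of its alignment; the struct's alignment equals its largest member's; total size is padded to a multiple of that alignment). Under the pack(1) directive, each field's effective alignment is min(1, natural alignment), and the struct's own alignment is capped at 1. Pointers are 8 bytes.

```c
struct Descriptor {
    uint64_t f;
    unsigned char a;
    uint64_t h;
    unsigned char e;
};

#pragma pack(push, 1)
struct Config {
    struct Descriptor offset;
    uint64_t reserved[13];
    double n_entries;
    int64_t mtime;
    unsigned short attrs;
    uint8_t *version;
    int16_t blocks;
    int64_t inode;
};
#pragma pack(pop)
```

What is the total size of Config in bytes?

Descriptor: f at 0 (size 8, align 8) → ends 8; a at 8 (size 1, align 1) → ends 9; pad 7 to align 8 for h; h at 16 (size 8, align 8) → ends 24; e at 24 (size 1, align 1) → ends 25; tail pad 7 to reach multiple of 8; total 32 bytes, alignment 8
offset at 0 (size 32, align 1) → ends 32
reserved at 32 (size 104, align 1) → ends 136
n_entries at 136 (size 8, align 1) → ends 144
mtime at 144 (size 8, align 1) → ends 152
attrs at 152 (size 2, align 1) → ends 154
version at 154 (size 8, align 1) → ends 162
blocks at 162 (size 2, align 1) → ends 164
inode at 164 (size 8, align 1) → ends 172
total 172 bytes, alignment 1

172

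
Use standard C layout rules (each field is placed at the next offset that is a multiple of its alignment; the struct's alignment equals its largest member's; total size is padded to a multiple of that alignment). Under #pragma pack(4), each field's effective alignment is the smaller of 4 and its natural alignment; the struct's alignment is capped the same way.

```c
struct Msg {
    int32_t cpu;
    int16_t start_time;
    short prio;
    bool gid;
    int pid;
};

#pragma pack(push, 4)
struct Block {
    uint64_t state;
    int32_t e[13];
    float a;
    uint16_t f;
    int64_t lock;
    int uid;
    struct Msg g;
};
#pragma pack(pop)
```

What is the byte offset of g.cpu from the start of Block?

80

Msg: 0..4  cpu  (4B, 4-aligned); 4..6  start_time  (2B, 2-aligned); 6..8  prio  (2B, 2-aligned); 8..9  gid  (1B, 1-aligned); 9..12  -- padding (3B); 12..16  pid  (4B, 4-aligned); sizeof = 16, alignof = 4
0..8  state  (8B, 4-aligned)
8..60  e  (52B, 4-aligned)
60..64  a  (4B, 4-aligned)
64..66  f  (2B, 2-aligned)
66..68  -- padding (2B)
68..76  lock  (8B, 4-aligned)
76..80  uid  (4B, 4-aligned)
80..96  g  (16B, 4-aligned)
within Msg: cpu at 0
80 + 0 = 80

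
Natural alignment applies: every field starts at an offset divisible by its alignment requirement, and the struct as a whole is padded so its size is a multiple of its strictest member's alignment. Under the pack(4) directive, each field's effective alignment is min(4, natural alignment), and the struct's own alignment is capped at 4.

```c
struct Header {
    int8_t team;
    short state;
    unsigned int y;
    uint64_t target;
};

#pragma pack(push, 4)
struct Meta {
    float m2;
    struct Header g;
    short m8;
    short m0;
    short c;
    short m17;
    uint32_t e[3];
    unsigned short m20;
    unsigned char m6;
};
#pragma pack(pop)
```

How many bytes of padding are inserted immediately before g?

Header: team at 0 (size 1, align 1) → ends 1; pad 1 to align 2 for state; state at 2 (size 2, align 2) → ends 4; y at 4 (size 4, align 4) → ends 8; target at 8 (size 8, align 8) → ends 16; total 16 bytes, alignment 8
m2 at 0 (size 4, align 4) → ends 4
g at 4 (size 16, align 4) → ends 20

0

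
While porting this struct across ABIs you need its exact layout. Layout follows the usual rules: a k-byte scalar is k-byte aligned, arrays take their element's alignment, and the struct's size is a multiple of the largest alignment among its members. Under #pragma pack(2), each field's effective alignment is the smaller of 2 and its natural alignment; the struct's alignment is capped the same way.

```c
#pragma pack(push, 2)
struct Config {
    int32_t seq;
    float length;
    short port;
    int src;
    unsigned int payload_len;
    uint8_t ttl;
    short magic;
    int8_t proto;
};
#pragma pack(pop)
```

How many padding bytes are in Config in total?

0..4  seq  (4B, 2-aligned)
4..8  length  (4B, 2-aligned)
8..10  port  (2B, 2-aligned)
10..14  src  (4B, 2-aligned)
14..18  payload_len  (4B, 2-aligned)
18..19  ttl  (1B, 1-aligned)
19..20  -- padding (1B)
20..22  magic  (2B, 2-aligned)
22..23  proto  (1B, 1-aligned)
23..24  -- tail padding (1B)
sizeof = 24, alignof = 2
data bytes 22, size 24 → padding 2

2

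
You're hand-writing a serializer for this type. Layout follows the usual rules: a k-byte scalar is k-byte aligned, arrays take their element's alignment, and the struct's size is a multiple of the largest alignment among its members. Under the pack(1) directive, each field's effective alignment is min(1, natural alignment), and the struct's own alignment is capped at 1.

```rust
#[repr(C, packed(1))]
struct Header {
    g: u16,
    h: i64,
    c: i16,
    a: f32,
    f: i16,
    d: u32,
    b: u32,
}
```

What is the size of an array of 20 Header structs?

520

@0: g [2B, align 1] → 2
@2: h [8B, align 1] → 10
@10: c [2B, align 1] → 12
@12: a [4B, align 1] → 16
@16: f [2B, align 1] → 18
@18: d [4B, align 1] → 22
@22: b [4B, align 1] → 26
size 26, align 1
array of 20: 20 × 26 = 520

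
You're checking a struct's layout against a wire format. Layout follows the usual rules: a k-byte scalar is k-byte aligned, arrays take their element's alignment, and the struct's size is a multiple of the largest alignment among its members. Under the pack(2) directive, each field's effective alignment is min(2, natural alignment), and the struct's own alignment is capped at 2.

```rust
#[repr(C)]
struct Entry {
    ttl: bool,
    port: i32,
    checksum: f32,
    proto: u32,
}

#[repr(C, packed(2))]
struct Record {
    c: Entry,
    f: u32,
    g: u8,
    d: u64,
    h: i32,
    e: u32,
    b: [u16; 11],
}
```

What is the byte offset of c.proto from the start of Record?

12

Entry: @0: ttl [1B, align 1] → 1; +3 pad (align 4); @4: port [4B, align 4] → 8; @8: checksum [4B, align 4] → 12; @12: proto [4B, align 4] → 16; size 16, align 4
@0: c [16B, align 2] → 16
within Entry: proto at 12
0 + 12 = 12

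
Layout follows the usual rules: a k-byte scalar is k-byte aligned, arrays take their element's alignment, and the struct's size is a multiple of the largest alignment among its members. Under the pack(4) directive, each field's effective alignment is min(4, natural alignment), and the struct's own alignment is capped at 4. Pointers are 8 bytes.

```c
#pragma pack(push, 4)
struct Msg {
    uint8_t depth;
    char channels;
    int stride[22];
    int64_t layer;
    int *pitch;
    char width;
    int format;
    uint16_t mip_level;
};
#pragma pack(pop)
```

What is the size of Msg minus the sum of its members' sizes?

depth at 0 (size 1, align 1) → ends 1
channels at 1 (size 1, align 1) → ends 2
pad 2 to align 4 for stride
stride at 4 (size 88, align 4) → ends 92
layer at 92 (size 8, align 4) → ends 100
pitch at 100 (size 8, align 4) → ends 108
width at 108 (size 1, align 1) → ends 109
pad 3 to align 4 for format
format at 112 (size 4, align 4) → ends 116
mip_level at 116 (size 2, align 2) → ends 118
tail pad 2 to reach multiple of 4
total 120 bytes, alignment 4
data bytes 113, size 120 → padding 7

7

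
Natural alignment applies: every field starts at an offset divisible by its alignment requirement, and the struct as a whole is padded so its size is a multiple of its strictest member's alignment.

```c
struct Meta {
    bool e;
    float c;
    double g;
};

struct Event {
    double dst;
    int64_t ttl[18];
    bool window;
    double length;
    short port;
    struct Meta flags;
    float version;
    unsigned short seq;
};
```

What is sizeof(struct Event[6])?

1200

Meta: @0: e [1B, align 1] → 1; +3 pad (align 4); @4: c [4B, align 4] → 8; @8: g [8B, align 8] → 16; size 16, align 8
@0: dst [8B, align 8] → 8
@8: ttl [144B, align 8] → 152
@152: window [1B, align 1] → 153
+7 pad (align 8)
@160: length [8B, align 8] → 168
@168: port [2B, align 2] → 170
+6 pad (align 8)
@176: flags [16B, align 8] → 192
@192: version [4B, align 4] → 196
@196: seq [2B, align 2] → 198
+2 tail pad (align 8)
size 200, align 8
array of 6: 6 × 200 = 1200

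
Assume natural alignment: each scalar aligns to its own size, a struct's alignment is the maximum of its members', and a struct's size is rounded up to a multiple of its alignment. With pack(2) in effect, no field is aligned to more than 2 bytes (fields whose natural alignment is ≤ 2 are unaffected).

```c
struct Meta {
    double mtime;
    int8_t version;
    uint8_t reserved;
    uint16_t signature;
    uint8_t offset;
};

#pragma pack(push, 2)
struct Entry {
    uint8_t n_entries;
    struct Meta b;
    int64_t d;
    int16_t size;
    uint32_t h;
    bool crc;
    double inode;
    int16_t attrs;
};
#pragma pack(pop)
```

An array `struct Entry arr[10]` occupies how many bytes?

440

Meta: @0: mtime [8B, align 8] → 8; @8: version [1B, align 1] → 9; @9: reserved [1B, align 1] → 10; @10: signature [2B, align 2] → 12; @12: offset [1B, align 1] → 13; +3 tail pad (align 8); size 16, align 8
@0: n_entries [1B, align 1] → 1
+1 pad (align 2)
@2: b [16B, align 2] → 18
@18: d [8B, align 2] → 26
@26: size [2B, align 2] → 28
@28: h [4B, align 2] → 32
@32: crc [1B, align 1] → 33
+1 pad (align 2)
@34: inode [8B, align 2] → 42
@42: attrs [2B, align 2] → 44
size 44, align 2
array of 10: 10 × 44 = 440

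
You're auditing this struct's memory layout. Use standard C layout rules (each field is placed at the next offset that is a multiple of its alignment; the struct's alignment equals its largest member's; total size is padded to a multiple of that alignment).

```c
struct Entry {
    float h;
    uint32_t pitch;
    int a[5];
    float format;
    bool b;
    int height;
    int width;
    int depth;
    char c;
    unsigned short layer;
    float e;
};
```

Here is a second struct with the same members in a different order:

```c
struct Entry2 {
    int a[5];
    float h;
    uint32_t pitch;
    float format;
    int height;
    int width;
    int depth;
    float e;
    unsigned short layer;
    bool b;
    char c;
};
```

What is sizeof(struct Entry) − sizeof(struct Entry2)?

4

@0: h [4B, align 4] → 4
@4: pitch [4B, align 4] → 8
@8: a [20B, align 4] → 28
@28: format [4B, align 4] → 32
@32: b [1B, align 1] → 33
+3 pad (align 4)
@36: height [4B, align 4] → 40
@40: width [4B, align 4] → 44
@44: depth [4B, align 4] → 48
@48: c [1B, align 1] → 49
+1 pad (align 2)
@50: layer [2B, align 2] → 52
@52: e [4B, align 4] → 56
size 56, align 4
— Entry2 —
@0: a [20B, align 4] → 20
@20: h [4B, align 4] → 24
@24: pitch [4B, align 4] → 28
@28: format [4B, align 4] → 32
@32: height [4B, align 4] → 36
@36: width [4B, align 4] → 40
@40: depth [4B, align 4] → 44
@44: e [4B, align 4] → 48
@48: layer [2B, align 2] → 50
@50: b [1B, align 1] → 51
@51: c [1B, align 1] → 52
size 52, align 4
56 − 52 = 4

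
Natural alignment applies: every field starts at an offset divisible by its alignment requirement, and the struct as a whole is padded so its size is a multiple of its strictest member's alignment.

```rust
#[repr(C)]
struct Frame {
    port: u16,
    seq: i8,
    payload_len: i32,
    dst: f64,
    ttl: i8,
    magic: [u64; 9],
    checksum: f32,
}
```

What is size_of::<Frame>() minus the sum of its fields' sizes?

12

@0: port [2B, align 2] → 2
@2: seq [1B, align 1] → 3
+1 pad (align 4)
@4: payload_len [4B, align 4] → 8
@8: dst [8B, align 8] → 16
@16: ttl [1B, align 1] → 17
+7 pad (align 8)
@24: magic [72B, align 8] → 96
@96: checksum [4B, align 4] → 100
+4 tail pad (align 8)
size 104, align 8
data bytes 92, size 104 → padding 12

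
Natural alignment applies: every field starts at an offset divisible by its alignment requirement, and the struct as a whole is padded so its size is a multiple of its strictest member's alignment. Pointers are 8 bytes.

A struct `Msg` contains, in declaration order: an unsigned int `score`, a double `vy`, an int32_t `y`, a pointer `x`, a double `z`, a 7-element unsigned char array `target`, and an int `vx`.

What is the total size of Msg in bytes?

56

@0: score [4B, align 4] → 4
+4 pad (align 8)
@8: vy [8B, align 8] → 16
@16: y [4B, align 4] → 20
+4 pad (align 8)
@24: x [8B, align 8] → 32
@32: z [8B, align 8] → 40
@40: target [7B, align 1] → 47
+1 pad (align 4)
@48: vx [4B, align 4] → 52
+4 tail pad (align 8)
size 56, align 8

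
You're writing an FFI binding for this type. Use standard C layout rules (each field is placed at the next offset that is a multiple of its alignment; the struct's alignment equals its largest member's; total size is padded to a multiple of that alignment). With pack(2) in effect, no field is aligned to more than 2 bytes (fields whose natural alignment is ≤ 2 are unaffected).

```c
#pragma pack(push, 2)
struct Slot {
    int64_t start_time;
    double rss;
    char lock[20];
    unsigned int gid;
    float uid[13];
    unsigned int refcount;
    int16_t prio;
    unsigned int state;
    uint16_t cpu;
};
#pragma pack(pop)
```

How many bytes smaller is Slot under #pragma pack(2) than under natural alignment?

8

natural layout:
  0..8  start_time  (8B, 8-aligned)
  8..16  rss  (8B, 8-aligned)
  16..36  lock  (20B, 1-aligned)
  36..40  gid  (4B, 4-aligned)
  40..92  uid  (52B, 4-aligned)
  92..96  refcount  (4B, 4-aligned)
  96..98  prio  (2B, 2-aligned)
  98..100  -- padding (2B)
  100..104  state  (4B, 4-aligned)
  104..106  cpu  (2B, 2-aligned)
  106..112  -- tail padding (6B)
  sizeof = 112, alignof = 8
packed(2) layout:
  0..8  start_time  (8B, 2-aligned)
  8..16  rss  (8B, 2-aligned)
  16..36  lock  (20B, 1-aligned)
  36..40  gid  (4B, 2-aligned)
  40..92  uid  (52B, 2-aligned)
  92..96  refcount  (4B, 2-aligned)
  96..98  prio  (2B, 2-aligned)
  98..102  state  (4B, 2-aligned)
  102..104  cpu  (2B, 2-aligned)
  sizeof = 104, alignof = 2
112 − 104 = 8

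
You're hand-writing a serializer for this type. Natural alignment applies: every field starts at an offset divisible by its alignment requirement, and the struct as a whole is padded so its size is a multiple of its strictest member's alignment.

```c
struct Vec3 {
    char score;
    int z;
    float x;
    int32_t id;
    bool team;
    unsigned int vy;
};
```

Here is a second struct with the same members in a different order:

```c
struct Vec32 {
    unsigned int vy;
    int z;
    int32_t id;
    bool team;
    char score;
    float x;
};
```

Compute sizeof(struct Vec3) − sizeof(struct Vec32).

@0: score [1B, align 1] → 1
+3 pad (align 4)
@4: z [4B, align 4] → 8
@8: x [4B, align 4] → 12
@12: id [4B, align 4] → 16
@16: team [1B, align 1] → 17
+3 pad (align 4)
@20: vy [4B, align 4] → 24
size 24, align 4
— Vec32 —
@0: vy [4B, align 4] → 4
@4: z [4B, align 4] → 8
@8: id [4B, align 4] → 12
@12: team [1B, align 1] → 13
@13: score [1B, align 1] → 14
+2 pad (align 4)
@16: x [4B, align 4] → 20
size 20, align 4
24 − 20 = 4

4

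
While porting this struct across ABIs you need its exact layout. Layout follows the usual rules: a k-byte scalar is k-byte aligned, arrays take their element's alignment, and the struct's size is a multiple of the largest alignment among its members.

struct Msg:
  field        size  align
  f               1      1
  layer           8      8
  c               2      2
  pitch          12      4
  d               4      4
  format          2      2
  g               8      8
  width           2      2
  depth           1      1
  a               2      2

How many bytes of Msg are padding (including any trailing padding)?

14

f at 0 (size 1, align 1) → ends 1
pad 7 to align 8 for layer
layer at 8 (size 8, align 8) → ends 16
c at 16 (size 2, align 2) → ends 18
pad 2 to align 4 for pitch
pitch at 20 (size 12, align 4) → ends 32
d at 32 (size 4, align 4) → ends 36
format at 36 (size 2, align 2) → ends 38
pad 2 to align 8 for g
g at 40 (size 8, align 8) → ends 48
width at 48 (size 2, align 2) → ends 50
depth at 50 (size 1, align 1) → ends 51
pad 1 to align 2 for a
a at 52 (size 2, align 2) → ends 54
tail pad 2 to reach multiple of 8
total 56 bytes, alignment 8
data bytes 42, size 56 → padding 14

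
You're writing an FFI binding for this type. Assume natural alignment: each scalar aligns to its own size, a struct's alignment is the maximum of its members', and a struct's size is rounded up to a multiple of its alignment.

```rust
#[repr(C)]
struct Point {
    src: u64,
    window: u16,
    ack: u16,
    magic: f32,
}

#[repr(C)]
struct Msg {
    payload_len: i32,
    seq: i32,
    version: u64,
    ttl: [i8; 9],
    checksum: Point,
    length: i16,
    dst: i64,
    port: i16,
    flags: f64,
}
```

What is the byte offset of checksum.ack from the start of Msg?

42

Point: src at 0 (size 8, align 8) → ends 8; window at 8 (size 2, align 2) → ends 10; ack at 10 (size 2, align 2) → ends 12; magic at 12 (size 4, align 4) → ends 16; total 16 bytes, alignment 8
payload_len at 0 (size 4, align 4) → ends 4
seq at 4 (size 4, align 4) → ends 8
version at 8 (size 8, align 8) → ends 16
ttl at 16 (size 9, align 1) → ends 25
pad 7 to align 8 for checksum
checksum at 32 (size 16, align 8) → ends 48
within Point: ack at 10
32 + 10 = 42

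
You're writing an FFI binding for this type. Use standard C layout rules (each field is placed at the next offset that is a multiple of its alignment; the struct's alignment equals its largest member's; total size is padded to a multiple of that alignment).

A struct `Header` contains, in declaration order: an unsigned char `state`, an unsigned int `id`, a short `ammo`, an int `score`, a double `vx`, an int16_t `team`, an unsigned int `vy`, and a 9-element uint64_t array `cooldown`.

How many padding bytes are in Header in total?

7

@0: state [1B, align 1] → 1
+3 pad (align 4)
@4: id [4B, align 4] → 8
@8: ammo [2B, align 2] → 10
+2 pad (align 4)
@12: score [4B, align 4] → 16
@16: vx [8B, align 8] → 24
@24: team [2B, align 2] → 26
+2 pad (align 4)
@28: vy [4B, align 4] → 32
@32: cooldown [72B, align 8] → 104
size 104, align 8
data bytes 97, size 104 → padding 7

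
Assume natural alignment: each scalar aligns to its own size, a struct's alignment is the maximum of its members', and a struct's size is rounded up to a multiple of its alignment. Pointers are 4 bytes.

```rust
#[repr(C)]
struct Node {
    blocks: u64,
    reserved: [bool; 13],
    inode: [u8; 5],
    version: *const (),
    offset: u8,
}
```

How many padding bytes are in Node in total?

blocks at 0 (size 8, align 8) → ends 8
reserved at 8 (size 13, align 1) → ends 21
inode at 21 (size 5, align 1) → ends 26
pad 2 to align 4 for version
version at 28 (size 4, align 4) → ends 32
offset at 32 (size 1, align 1) → ends 33
tail pad 7 to reach multiple of 8
total 40 bytes, alignment 8
data bytes 31, size 40 → padding 9

9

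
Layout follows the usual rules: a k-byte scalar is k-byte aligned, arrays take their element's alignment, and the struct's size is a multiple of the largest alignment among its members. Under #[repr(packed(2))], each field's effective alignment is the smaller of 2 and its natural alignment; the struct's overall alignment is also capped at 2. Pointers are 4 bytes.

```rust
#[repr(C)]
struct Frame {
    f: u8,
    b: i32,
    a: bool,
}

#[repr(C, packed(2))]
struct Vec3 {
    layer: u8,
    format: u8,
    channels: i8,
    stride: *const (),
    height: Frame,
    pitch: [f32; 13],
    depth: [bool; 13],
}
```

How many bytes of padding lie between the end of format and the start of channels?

Frame: f at 0 (size 1, align 1) → ends 1; pad 3 to align 4 for b; b at 4 (size 4, align 4) → ends 8; a at 8 (size 1, align 1) → ends 9; tail pad 3 to reach multiple of 4; total 12 bytes, alignment 4
layer at 0 (size 1, align 1) → ends 1
format at 1 (size 1, align 1) → ends 2
channels at 2 (size 1, align 1) → ends 3

0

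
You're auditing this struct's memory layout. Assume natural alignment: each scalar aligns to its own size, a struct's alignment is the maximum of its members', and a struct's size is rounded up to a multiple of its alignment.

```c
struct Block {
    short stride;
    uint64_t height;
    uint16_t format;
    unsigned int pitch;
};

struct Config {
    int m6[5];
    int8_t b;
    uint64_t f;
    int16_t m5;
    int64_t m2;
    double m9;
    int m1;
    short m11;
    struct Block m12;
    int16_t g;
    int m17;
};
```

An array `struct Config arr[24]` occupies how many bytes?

Block: 0..2  stride  (2B, 2-aligned); 2..8  -- padding (6B); 8..16  height  (8B, 8-aligned); 16..18  format  (2B, 2-aligned); 18..20  -- padding (2B); 20..24  pitch  (4B, 4-aligned); sizeof = 24, alignof = 8
0..20  m6  (20B, 4-aligned)
20..21  b  (1B, 1-aligned)
21..24  -- padding (3B)
24..32  f  (8B, 8-aligned)
32..34  m5  (2B, 2-aligned)
34..40  -- padding (6B)
40..48  m2  (8B, 8-aligned)
48..56  m9  (8B, 8-aligned)
56..60  m1  (4B, 4-aligned)
60..62  m11  (2B, 2-aligned)
62..64  -- padding (2B)
64..88  m12  (24B, 8-aligned)
88..90  g  (2B, 2-aligned)
90..92  -- padding (2B)
92..96  m17  (4B, 4-aligned)
sizeof = 96, alignof = 8
array of 24: 24 × 96 = 2304

2304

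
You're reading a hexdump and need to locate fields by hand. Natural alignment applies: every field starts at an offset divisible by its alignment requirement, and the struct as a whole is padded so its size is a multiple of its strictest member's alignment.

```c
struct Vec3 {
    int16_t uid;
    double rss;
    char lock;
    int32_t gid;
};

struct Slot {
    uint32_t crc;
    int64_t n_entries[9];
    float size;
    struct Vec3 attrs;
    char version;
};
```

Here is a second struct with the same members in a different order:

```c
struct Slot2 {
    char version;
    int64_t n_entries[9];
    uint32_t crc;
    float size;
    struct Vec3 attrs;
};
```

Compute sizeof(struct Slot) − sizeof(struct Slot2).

Vec3: @0: uid [2B, align 2] → 2; +6 pad (align 8); @8: rss [8B, align 8] → 16; @16: lock [1B, align 1] → 17; +3 pad (align 4); @20: gid [4B, align 4] → 24; size 24, align 8
@0: crc [4B, align 4] → 4
+4 pad (align 8)
@8: n_entries [72B, align 8] → 80
@80: size [4B, align 4] → 84
+4 pad (align 8)
@88: attrs [24B, align 8] → 112
@112: version [1B, align 1] → 113
+7 tail pad (align 8)
size 120, align 8
— Slot2 —
@0: version [1B, align 1] → 1
+7 pad (align 8)
@8: n_entries [72B, align 8] → 80
@80: crc [4B, align 4] → 84
@84: size [4B, align 4] → 88
@88: attrs [24B, align 8] → 112
size 112, align 8
120 − 112 = 8

8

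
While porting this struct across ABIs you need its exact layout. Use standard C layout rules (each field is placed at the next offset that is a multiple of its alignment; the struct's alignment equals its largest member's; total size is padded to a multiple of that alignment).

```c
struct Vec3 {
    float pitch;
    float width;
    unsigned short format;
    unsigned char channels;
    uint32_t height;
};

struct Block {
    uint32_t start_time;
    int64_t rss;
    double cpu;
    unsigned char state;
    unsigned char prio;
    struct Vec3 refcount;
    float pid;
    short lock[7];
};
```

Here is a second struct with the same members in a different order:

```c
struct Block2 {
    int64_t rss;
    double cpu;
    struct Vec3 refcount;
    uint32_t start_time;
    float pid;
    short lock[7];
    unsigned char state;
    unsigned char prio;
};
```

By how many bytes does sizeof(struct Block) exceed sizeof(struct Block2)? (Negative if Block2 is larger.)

8

Vec3: 0..4  pitch  (4B, 4-aligned); 4..8  width  (4B, 4-aligned); 8..10  format  (2B, 2-aligned); 10..11  channels  (1B, 1-aligned); 11..12  -- padding (1B); 12..16  height  (4B, 4-aligned); sizeof = 16, alignof = 4
0..4  start_time  (4B, 4-aligned)
4..8  -- padding (4B)
8..16  rss  (8B, 8-aligned)
16..24  cpu  (8B, 8-aligned)
24..25  state  (1B, 1-aligned)
25..26  prio  (1B, 1-aligned)
26..28  -- padding (2B)
28..44  refcount  (16B, 4-aligned)
44..48  pid  (4B, 4-aligned)
48..62  lock  (14B, 2-aligned)
62..64  -- tail padding (2B)
sizeof = 64, alignof = 8
— Block2 —
0..8  rss  (8B, 8-aligned)
8..16  cpu  (8B, 8-aligned)
16..32  refcount  (16B, 4-aligned)
32..36  start_time  (4B, 4-aligned)
36..40  pid  (4B, 4-aligned)
40..54  lock  (14B, 2-aligned)
54..55  state  (1B, 1-aligned)
55..56  prio  (1B, 1-aligned)
sizeof = 56, alignof = 8
64 − 56 = 8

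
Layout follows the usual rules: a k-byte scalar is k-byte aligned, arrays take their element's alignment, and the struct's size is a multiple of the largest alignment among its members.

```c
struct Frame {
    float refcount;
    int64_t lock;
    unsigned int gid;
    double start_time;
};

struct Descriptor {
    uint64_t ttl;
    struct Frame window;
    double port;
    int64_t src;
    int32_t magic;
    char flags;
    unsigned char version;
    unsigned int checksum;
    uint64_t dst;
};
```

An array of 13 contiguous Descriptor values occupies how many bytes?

1040

Frame: 0..4  refcount  (4B, 4-aligned); 4..8  -- padding (4B); 8..16  lock  (8B, 8-aligned); 16..20  gid  (4B, 4-aligned); 20..24  -- padding (4B); 24..32  start_time  (8B, 8-aligned); sizeof = 32, alignof = 8
0..8  ttl  (8B, 8-aligned)
8..40  window  (32B, 8-aligned)
40..48  port  (8B, 8-aligned)
48..56  src  (8B, 8-aligned)
56..60  magic  (4B, 4-aligned)
60..61  flags  (1B, 1-aligned)
61..62  version  (1B, 1-aligned)
62..64  -- padding (2B)
64..68  checksum  (4B, 4-aligned)
68..72  -- padding (4B)
72..80  dst  (8B, 8-aligned)
sizeof = 80, alignof = 8
array of 13: 13 × 80 = 1040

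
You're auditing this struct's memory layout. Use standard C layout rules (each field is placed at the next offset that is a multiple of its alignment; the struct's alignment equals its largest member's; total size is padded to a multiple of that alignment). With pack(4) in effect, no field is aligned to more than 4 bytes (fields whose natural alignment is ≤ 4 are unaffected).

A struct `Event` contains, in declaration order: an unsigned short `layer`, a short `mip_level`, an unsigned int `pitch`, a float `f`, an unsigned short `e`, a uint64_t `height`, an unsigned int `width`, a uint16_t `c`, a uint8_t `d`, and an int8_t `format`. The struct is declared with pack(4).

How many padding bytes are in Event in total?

layer at 0 (size 2, align 2) → ends 2
mip_level at 2 (size 2, align 2) → ends 4
pitch at 4 (size 4, align 4) → ends 8
f at 8 (size 4, align 4) → ends 12
e at 12 (size 2, align 2) → ends 14
pad 2 to align 4 for height
height at 16 (size 8, align 4) → ends 24
width at 24 (size 4, align 4) → ends 28
c at 28 (size 2, align 2) → ends 30
d at 30 (size 1, align 1) → ends 31
format at 31 (size 1, align 1) → ends 32
total 32 bytes, alignment 4
data bytes 30, size 32 → padding 2

2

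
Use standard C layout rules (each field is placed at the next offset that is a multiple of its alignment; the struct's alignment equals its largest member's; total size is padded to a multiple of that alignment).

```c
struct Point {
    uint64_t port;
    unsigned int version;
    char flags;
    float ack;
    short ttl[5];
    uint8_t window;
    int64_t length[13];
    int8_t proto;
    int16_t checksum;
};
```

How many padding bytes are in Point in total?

port at 0 (size 8, align 8) → ends 8
version at 8 (size 4, align 4) → ends 12
flags at 12 (size 1, align 1) → ends 13
pad 3 to align 4 for ack
ack at 16 (size 4, align 4) → ends 20
ttl at 20 (size 10, align 2) → ends 30
window at 30 (size 1, align 1) → ends 31
pad 1 to align 8 for length
length at 32 (size 104, align 8) → ends 136
proto at 136 (size 1, align 1) → ends 137
pad 1 to align 2 for checksum
checksum at 138 (size 2, align 2) → ends 140
tail pad 4 to reach multiple of 8
total 144 bytes, alignment 8
data bytes 135, size 144 → padding 9

9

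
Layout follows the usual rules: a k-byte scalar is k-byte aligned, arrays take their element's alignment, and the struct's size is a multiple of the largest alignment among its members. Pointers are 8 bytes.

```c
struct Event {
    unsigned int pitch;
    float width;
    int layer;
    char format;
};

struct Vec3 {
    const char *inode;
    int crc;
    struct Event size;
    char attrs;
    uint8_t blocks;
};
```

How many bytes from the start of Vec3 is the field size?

Event: @0: pitch [4B, align 4] → 4; @4: width [4B, align 4] → 8; @8: layer [4B, align 4] → 12; @12: format [1B, align 1] → 13; +3 tail pad (align 4); size 16, align 4
@0: inode [8B, align 8] → 8
@8: crc [4B, align 4] → 12
@12: size [16B, align 4] → 28

12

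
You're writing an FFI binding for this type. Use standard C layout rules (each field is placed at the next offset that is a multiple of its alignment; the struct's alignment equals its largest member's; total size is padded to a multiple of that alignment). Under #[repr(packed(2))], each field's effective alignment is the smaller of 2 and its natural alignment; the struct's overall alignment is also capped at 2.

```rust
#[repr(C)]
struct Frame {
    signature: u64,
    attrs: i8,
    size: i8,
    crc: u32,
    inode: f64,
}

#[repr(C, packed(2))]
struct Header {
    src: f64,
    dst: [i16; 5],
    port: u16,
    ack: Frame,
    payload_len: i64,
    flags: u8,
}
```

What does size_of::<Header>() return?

Frame: @0: signature [8B, align 8] → 8; @8: attrs [1B, align 1] → 9; @9: size [1B, align 1] → 10; +2 pad (align 4); @12: crc [4B, align 4] → 16; @16: inode [8B, align 8] → 24; size 24, align 8
@0: src [8B, align 2] → 8
@8: dst [10B, align 2] → 18
@18: port [2B, align 2] → 20
@20: ack [24B, align 2] → 44
@44: payload_len [8B, align 2] → 52
@52: flags [1B, align 1] → 53
+1 tail pad (align 2)
size 54, align 2

54 bytes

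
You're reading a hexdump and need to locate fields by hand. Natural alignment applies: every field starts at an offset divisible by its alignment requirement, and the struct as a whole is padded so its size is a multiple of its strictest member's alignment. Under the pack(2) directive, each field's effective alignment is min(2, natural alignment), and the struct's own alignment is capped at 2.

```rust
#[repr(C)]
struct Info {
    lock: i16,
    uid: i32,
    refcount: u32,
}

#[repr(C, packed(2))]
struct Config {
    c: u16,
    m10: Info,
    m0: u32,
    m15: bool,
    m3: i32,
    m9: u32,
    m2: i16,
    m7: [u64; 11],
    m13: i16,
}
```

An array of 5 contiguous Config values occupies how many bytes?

Info: 0..2  lock  (2B, 2-aligned); 2..4  -- padding (2B); 4..8  uid  (4B, 4-aligned); 8..12  refcount  (4B, 4-aligned); sizeof = 12, alignof = 4
0..2  c  (2B, 2-aligned)
2..14  m10  (12B, 2-aligned)
14..18  m0  (4B, 2-aligned)
18..19  m15  (1B, 1-aligned)
19..20  -- padding (1B)
20..24  m3  (4B, 2-aligned)
24..28  m9  (4B, 2-aligned)
28..30  m2  (2B, 2-aligned)
30..118  m7  (88B, 2-aligned)
118..120  m13  (2B, 2-aligned)
sizeof = 120, alignof = 2
array of 5: 5 × 120 = 600

600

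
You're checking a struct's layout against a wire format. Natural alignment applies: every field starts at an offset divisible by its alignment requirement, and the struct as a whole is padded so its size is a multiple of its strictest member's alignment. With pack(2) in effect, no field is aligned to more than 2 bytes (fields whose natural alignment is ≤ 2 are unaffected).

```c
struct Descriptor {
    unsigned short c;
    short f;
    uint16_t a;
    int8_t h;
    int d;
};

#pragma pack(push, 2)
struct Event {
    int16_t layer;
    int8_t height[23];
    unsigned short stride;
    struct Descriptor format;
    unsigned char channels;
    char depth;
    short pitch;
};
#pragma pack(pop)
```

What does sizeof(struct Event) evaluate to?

Descriptor: @0: c [2B, align 2] → 2; @2: f [2B, align 2] → 4; @4: a [2B, align 2] → 6; @6: h [1B, align 1] → 7; +1 pad (align 4); @8: d [4B, align 4] → 12; size 12, align 4
@0: layer [2B, align 2] → 2
@2: height [23B, align 1] → 25
+1 pad (align 2)
@26: stride [2B, align 2] → 28
@28: format [12B, align 2] → 40
@40: channels [1B, align 1] → 41
@41: depth [1B, align 1] → 42
@42: pitch [2B, align 2] → 44
size 44, align 2

44 bytes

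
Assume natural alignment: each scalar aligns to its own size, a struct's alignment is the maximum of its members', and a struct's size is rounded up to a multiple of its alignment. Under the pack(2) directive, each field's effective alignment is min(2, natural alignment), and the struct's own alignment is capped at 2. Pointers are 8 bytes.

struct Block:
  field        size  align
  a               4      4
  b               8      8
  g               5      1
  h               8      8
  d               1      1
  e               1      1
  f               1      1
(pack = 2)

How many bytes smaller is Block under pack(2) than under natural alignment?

10

natural layout:
  0..4  a  (4B, 4-aligned)
  4..8  -- padding (4B)
  8..16  b  (8B, 8-aligned)
  16..21  g  (5B, 1-aligned)
  21..24  -- padding (3B)
  24..32  h  (8B, 8-aligned)
  32..33  d  (1B, 1-aligned)
  33..34  e  (1B, 1-aligned)
  34..35  f  (1B, 1-aligned)
  35..40  -- tail padding (5B)
  sizeof = 40, alignof = 8
packed(2) layout:
  0..4  a  (4B, 2-aligned)
  4..12  b  (8B, 2-aligned)
  12..17  g  (5B, 1-aligned)
  17..18  -- padding (1B)
  18..26  h  (8B, 2-aligned)
  26..27  d  (1B, 1-aligned)
  27..28  e  (1B, 1-aligned)
  28..29  f  (1B, 1-aligned)
  29..30  -- tail padding (1B)
  sizeof = 30, alignof = 2
40 − 30 = 10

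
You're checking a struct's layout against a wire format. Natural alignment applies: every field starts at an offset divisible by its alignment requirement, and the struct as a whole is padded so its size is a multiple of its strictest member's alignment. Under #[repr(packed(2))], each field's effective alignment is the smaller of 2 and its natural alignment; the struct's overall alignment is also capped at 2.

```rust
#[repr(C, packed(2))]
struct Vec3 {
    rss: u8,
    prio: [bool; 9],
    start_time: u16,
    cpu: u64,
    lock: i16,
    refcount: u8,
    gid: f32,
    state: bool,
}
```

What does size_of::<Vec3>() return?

rss at 0 (size 1, align 1) → ends 1
prio at 1 (size 9, align 1) → ends 10
start_time at 10 (size 2, align 2) → ends 12
cpu at 12 (size 8, align 2) → ends 20
lock at 20 (size 2, align 2) → ends 22
refcount at 22 (size 1, align 1) → ends 23
pad 1 to align 2 for gid
gid at 24 (size 4, align 2) → ends 28
state at 28 (size 1, align 1) → ends 29
tail pad 1 to reach multiple of 2
total 30 bytes, alignment 2

30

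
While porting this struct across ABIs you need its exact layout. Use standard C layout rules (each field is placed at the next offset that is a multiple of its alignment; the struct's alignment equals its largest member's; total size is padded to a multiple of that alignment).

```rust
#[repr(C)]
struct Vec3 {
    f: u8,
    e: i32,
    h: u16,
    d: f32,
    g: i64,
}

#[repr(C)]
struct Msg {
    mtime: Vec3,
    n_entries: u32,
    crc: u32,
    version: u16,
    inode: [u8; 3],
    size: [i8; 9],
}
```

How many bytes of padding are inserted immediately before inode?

0

Vec3: f at 0 (size 1, align 1) → ends 1; pad 3 to align 4 for e; e at 4 (size 4, align 4) → ends 8; h at 8 (size 2, align 2) → ends 10; pad 2 to align 4 for d; d at 12 (size 4, align 4) → ends 16; g at 16 (size 8, align 8) → ends 24; total 24 bytes, alignment 8
mtime at 0 (size 24, align 8) → ends 24
n_entries at 24 (size 4, align 4) → ends 28
crc at 28 (size 4, align 4) → ends 32
version at 32 (size 2, align 2) → ends 34
inode at 34 (size 3, align 1) → ends 37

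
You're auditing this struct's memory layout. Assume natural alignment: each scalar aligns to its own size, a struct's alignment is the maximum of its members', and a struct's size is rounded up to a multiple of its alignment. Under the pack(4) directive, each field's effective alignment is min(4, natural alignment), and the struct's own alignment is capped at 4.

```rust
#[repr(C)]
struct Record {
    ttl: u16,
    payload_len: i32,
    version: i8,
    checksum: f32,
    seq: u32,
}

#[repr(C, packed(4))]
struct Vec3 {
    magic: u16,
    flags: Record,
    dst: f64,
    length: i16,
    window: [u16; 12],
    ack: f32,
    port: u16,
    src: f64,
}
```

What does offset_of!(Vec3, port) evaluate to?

Record: ttl at 0 (size 2, align 2) → ends 2; pad 2 to align 4 for payload_len; payload_len at 4 (size 4, align 4) → ends 8; version at 8 (size 1, align 1) → ends 9; pad 3 to align 4 for checksum; checksum at 12 (size 4, align 4) → ends 16; seq at 16 (size 4, align 4) → ends 20; total 20 bytes, alignment 4
magic at 0 (size 2, align 2) → ends 2
pad 2 to align 4 for flags
flags at 4 (size 20, align 4) → ends 24
dst at 24 (size 8, align 4) → ends 32
length at 32 (size 2, align 2) → ends 34
window at 34 (size 24, align 2) → ends 58
pad 2 to align 4 for ack
ack at 60 (size 4, align 4) → ends 64
port at 64 (size 2, align 2) → ends 66

64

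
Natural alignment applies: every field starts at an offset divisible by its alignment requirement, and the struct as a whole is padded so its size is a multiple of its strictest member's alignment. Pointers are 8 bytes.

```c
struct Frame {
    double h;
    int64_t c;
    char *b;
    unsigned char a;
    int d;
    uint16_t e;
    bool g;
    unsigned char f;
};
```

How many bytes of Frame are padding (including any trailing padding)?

7

0..8  h  (8B, 8-aligned)
8..16  c  (8B, 8-aligned)
16..24  b  (8B, 8-aligned)
24..25  a  (1B, 1-aligned)
25..28  -- padding (3B)
28..32  d  (4B, 4-aligned)
32..34  e  (2B, 2-aligned)
34..35  g  (1B, 1-aligned)
35..36  f  (1B, 1-aligned)
36..40  -- tail padding (4B)
sizeof = 40, alignof = 8
data bytes 33, size 40 → padding 7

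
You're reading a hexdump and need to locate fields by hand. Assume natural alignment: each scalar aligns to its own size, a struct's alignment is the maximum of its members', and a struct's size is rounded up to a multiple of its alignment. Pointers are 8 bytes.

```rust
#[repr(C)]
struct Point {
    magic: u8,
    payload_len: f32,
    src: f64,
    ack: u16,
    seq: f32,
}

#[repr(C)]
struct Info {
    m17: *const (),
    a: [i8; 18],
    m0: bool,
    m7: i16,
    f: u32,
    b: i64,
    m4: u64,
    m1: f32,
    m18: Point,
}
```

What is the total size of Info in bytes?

88

Point: @0: magic [1B, align 1] → 1; +3 pad (align 4); @4: payload_len [4B, align 4] → 8; @8: src [8B, align 8] → 16; @16: ack [2B, align 2] → 18; +2 pad (align 4); @20: seq [4B, align 4] → 24; size 24, align 8
@0: m17 [8B, align 8] → 8
@8: a [18B, align 1] → 26
@26: m0 [1B, align 1] → 27
+1 pad (align 2)
@28: m7 [2B, align 2] → 30
+2 pad (align 4)
@32: f [4B, align 4] → 36
+4 pad (align 8)
@40: b [8B, align 8] → 48
@48: m4 [8B, align 8] → 56
@56: m1 [4B, align 4] → 60
+4 pad (align 8)
@64: m18 [24B, align 8] → 88
size 88, align 8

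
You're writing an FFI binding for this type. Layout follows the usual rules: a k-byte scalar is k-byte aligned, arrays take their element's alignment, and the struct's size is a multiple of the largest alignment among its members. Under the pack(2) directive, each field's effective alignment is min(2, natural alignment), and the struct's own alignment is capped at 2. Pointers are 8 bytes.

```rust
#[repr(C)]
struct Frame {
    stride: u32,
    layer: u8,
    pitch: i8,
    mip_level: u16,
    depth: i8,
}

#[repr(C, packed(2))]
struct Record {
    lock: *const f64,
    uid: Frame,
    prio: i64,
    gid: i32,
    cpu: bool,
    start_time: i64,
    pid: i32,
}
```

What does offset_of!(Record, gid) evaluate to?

28

Frame: stride at 0 (size 4, align 4) → ends 4; layer at 4 (size 1, align 1) → ends 5; pitch at 5 (size 1, align 1) → ends 6; mip_level at 6 (size 2, align 2) → ends 8; depth at 8 (size 1, align 1) → ends 9; tail pad 3 to reach multiple of 4; total 12 bytes, alignment 4
lock at 0 (size 8, align 2) → ends 8
uid at 8 (size 12, align 2) → ends 20
prio at 20 (size 8, align 2) → ends 28
gid at 28 (size 4, align 2) → ends 32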